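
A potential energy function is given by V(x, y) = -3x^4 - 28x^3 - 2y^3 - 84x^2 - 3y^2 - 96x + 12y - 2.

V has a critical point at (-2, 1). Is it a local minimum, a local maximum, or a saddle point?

saddle point

The mixed partial ∂²V/∂x∂y is 0, so the Hessian at any point is diag(V_xx, V_yy) = diag(-12(3x^2 + 14x + 14), -6(2y + 1)).
At (-2, 1): H = diag(24, -18).
The eigenvalues have opposite signs, so H is indefinite: a saddle point.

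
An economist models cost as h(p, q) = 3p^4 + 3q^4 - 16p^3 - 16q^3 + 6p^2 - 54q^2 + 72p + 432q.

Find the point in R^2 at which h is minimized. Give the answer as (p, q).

h(p,q) separates as A(p) + B(q), so its minimum is min A + min B.
A'(p) = 12(p - 3)(p - 2)(p + 1) vanishes at p ∈ {-1, 2, 3}; B'(q) = 12(q - 4)(q - 3)(q + 3) vanishes at q ∈ {-3, 3, 4}.
Local minima of A (where A''>0): A(-1)=-47, A(3)=81. Local minima of B: B(-3)=-1107, B(4)=608.
So the global minimum of h is A(-1) + B(-3) = -47 − 1107 = -1154, attained at (-1, -3).

(-1, -3)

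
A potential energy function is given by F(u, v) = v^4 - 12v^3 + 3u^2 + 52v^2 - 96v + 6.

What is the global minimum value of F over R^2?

-58

F(u,v) separates as P(u) + Q(v) + 6, so its minimum is min P + min Q + 6.
P'(u) = 6u vanishes at u ∈ {0}; Q'(v) = 4(v - 4)(v - 3)(v - 2) vanishes at v ∈ {2, 3, 4}.
Local minima of P (where P''>0): P(0)=0. Local minima of Q: Q(2)=-64, Q(4)=-64.
So the global minimum of F is P(0) + Q(2) + 6 = 0 − 64 + 6 = -58, attained at (0, 2).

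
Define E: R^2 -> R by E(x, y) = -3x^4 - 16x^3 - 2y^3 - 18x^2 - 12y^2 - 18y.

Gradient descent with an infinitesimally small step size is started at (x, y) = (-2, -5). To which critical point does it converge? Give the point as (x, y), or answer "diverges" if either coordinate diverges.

(-1, -3)

E is separable, so gradient descent decouples: x follows -∂E/∂x, y follows -∂E/∂y.
∂E/∂x = -12x(x + 1)(x + 3); at x=-2 this is -24, so x increases.
∂E/∂y = -6(y + 1)(y + 3); at y=-5 this is -48, so y increases.
x converges to its nearest critical value -1 (a local min of the x-part); y converges to -3. The iterate converges to (-1, -3).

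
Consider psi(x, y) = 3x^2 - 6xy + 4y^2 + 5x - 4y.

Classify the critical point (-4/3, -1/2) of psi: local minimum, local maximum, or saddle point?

local minimum

The Hessian of psi is constant: H = [[6, -6], [-6, 8]].
det(H) = 6·8 − (-6)² = 12.
det(H) > 0 and tr(H) = 14 > 0, so H is positive definite and the point is a local minimum.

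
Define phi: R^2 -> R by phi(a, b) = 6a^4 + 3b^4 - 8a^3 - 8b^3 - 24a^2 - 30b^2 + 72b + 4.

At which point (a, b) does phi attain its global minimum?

phi(a,b) separates as P(a) + Q(b) + 4, so its minimum is min P + min Q + 4.
P'(a) = 24a(a - 2)(a + 1) vanishes at a ∈ {-1, 0, 2}; Q'(b) = 12(b - 3)(b - 1)(b + 2) vanishes at b ∈ {-2, 1, 3}.
Local minima of P (where P''>0): P(-1)=-10, P(2)=-64. Local minima of Q: Q(-2)=-152, Q(3)=-27.
So the global minimum of phi is P(2) + Q(-2) + 4 = -64 − 152 + 4 = -212, attained at (2, -2).

(2, -2)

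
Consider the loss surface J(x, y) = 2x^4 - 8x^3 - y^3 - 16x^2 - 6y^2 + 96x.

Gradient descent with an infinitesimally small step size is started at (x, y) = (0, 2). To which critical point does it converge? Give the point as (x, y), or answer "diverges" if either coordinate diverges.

diverges

J is separable, so gradient descent decouples: x follows -∂J/∂x, y follows -∂J/∂y.
∂J/∂x = 8(x - 3)(x - 2)(x + 2); at x=0 this is 96, so x decreases.
∂J/∂y = -3y(y + 4); at y=2 this is -36, so y increases.
The y-coordinate has no critical point in that direction and runs off to infinity.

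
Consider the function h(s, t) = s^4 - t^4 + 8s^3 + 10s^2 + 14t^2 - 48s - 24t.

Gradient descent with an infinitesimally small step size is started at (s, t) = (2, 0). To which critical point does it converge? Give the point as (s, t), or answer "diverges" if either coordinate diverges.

(1, 1)

h is separable, so gradient descent decouples: s follows -∂h/∂s, t follows -∂h/∂t.
∂h/∂s = 4(s - 1)(s + 3)(s + 4); at s=2 this is 120, so s decreases.
∂h/∂t = -4(t - 2)(t - 1)(t + 3); at t=0 this is -24, so t increases.
s converges to its nearest critical value 1 (a local min of the s-part); t converges to 1. The iterate converges to (1, 1).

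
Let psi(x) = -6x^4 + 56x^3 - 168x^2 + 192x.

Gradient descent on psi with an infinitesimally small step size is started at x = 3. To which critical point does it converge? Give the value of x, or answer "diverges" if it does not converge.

2

psi'(x) = -24(x - 4)(x - 2)(x - 1), so psi'(3) = 48.
Gradient descent moves in the -psi' direction, i.e. x is decreasing.
The nearest critical point in that direction is x = 2, where psi'' = 48 > 0 (a local minimum). The iterate converges there.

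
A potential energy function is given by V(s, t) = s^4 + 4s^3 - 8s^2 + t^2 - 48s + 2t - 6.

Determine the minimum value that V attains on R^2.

V(s,t) separates as P(s) + Q(t) − 6, so its minimum is min P + min Q − 6.
P'(s) = 4(s - 2)(s + 2)(s + 3) vanishes at s ∈ {-3, -2, 2}; Q'(t) = 2(t + 1) vanishes at t ∈ {-1}.
Local minima of P (where P''>0): P(-3)=45, P(2)=-80. Local minima of Q: Q(-1)=-1.
So the global minimum of V is P(2) + Q(-1) − 6 = -80 − 1 − 6 = -87, attained at (2, -1).

-87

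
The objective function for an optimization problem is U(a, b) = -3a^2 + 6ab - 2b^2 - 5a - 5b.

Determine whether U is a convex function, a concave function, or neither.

neither

U is quadratic, so its Hessian is the constant matrix H = [[-6, 6], [6, -4]].
det(H) = -12, tr(H) = -10.
det(H) < 0, so H is indefinite: neither convex nor concave.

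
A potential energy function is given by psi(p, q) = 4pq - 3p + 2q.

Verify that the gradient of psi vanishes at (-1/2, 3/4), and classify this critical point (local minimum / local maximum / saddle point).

∇psi = (4q - 3, 4p + 2); substituting (-1/2, 3/4) gives ∇psi = (0, 0), so (-1/2, 3/4) is indeed a critical point.
The Hessian of psi is constant: H = [[0, 4], [4, 0]].
det(H) = 0·0 − 4² = -16.
Since det(H) < 0, H is indefinite and the critical point is a saddle point.

saddle point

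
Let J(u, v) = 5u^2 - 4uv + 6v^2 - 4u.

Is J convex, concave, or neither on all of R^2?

J is quadratic, so its Hessian is the constant matrix H = [[10, -4], [-4, 12]].
det(H) = 104, tr(H) = 22.
det(H) > 0 and tr(H) > 0, so H is positive definite everywhere: convex.

convex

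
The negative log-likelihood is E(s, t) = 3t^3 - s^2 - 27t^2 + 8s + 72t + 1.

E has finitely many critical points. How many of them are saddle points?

1

E separates as a function of s plus a function of t, so ∇E=0 decouples.
∂E/∂s = -2(s - 4) = 0 at s ∈ {4}; ∂E/∂t = 9(t - 4)(t - 2) = 0 at t ∈ {2, 4}.
The Hessian is diagonal: diag(E_ss, E_tt). Second derivatives: E_ss(4)=-2; E_tt(2)=-18, E_tt(4)=18.
Saddle points occur where the two diagonal entries have opposite signs: (4, 4). Count: 1.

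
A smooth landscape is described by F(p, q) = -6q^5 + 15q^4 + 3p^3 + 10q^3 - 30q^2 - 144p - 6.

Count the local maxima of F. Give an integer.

F separates as a function of p plus a function of q, so ∇F=0 decouples.
∂F/∂p = 9(p - 4)(p + 4) = 0 at p ∈ {-4, 4}; ∂F/∂q = -30q(q - 2)(q - 1)(q + 1) = 0 at q ∈ {-1, 0, 1, 2}.
The Hessian is diagonal: diag(F_pp, F_qq). Second derivatives: F_pp(-4)=-72, F_pp(4)=72; F_qq(-1)=180, F_qq(0)=-60, F_qq(1)=60, F_qq(2)=-180.
Local maxima occur where both diagonal entries negative: (-4, 0), (-4, 2). Count: 2.

2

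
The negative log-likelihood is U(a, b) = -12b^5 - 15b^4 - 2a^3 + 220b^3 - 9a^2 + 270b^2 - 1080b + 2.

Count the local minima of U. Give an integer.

U separates as a function of a plus a function of b, so ∇U=0 decouples.
∂U/∂a = -6a(a + 3) = 0 at a ∈ {-3, 0}; ∂U/∂b = -60(b - 3)(b - 1)(b + 2)(b + 3) = 0 at b ∈ {-3, -2, 1, 3}.
The Hessian is diagonal: diag(U_aa, U_bb). Second derivatives: U_aa(-3)=18, U_aa(0)=-18; U_bb(-3)=1440, U_bb(-2)=-900, U_bb(1)=1440, U_bb(3)=-3600.
Local minima occur where both diagonal entries positive: (-3, -3), (-3, 1). Count: 2.

2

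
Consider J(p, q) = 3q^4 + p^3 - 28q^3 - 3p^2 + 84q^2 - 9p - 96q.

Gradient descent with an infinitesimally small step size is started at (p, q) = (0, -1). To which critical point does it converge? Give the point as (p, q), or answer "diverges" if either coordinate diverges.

J is separable, so gradient descent decouples: p follows -∂J/∂p, q follows -∂J/∂q.
∂J/∂p = 3(p - 3)(p + 1); at p=0 this is -9, so p increases.
∂J/∂q = 12(q - 4)(q - 2)(q - 1); at q=-1 this is -360, so q increases.
p converges to its nearest critical value 3 (a local min of the p-part); q converges to 1. The iterate converges to (3, 1).

(3, 1)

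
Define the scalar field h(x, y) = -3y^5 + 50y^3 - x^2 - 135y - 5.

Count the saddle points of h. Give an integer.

2

h separates as a function of x plus a function of y, so ∇h=0 decouples.
∂h/∂x = -2x = 0 at x ∈ {0}; ∂h/∂y = -15(y - 3)(y - 1)(y + 1)(y + 3) = 0 at y ∈ {-3, -1, 1, 3}.
The Hessian is diagonal: diag(h_xx, h_yy). Second derivatives: h_xx(0)=-2; h_yy(-3)=720, h_yy(-1)=-240, h_yy(1)=240, h_yy(3)=-720.
Saddle points occur where the two diagonal entries have opposite signs: (0, -3), (0, 1). Count: 2.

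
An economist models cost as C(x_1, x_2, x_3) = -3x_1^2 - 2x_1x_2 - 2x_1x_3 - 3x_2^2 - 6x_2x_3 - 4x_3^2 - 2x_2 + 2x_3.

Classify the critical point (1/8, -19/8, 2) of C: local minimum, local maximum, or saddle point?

The Hessian is constant: H = [[-6, -2, -2], [-2, -6, -6], [-2, -6, -8]].
Leading principal minors: Δ₁ = -6, Δ₂ = 32, Δ₃ = -64.
The minors alternate sign starting negative (−, +, −), so H is negative definite: a local maximum.

local maximum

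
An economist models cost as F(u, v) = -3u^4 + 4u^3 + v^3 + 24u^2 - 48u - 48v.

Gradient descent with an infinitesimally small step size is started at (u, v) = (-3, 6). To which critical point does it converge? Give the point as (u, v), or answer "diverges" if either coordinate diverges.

diverges

F is separable, so gradient descent decouples: u follows -∂F/∂u, v follows -∂F/∂v.
∂F/∂u = -12(u - 2)(u - 1)(u + 2); at u=-3 this is 240, so u decreases.
∂F/∂v = 3(v - 4)(v + 4); at v=6 this is 60, so v decreases.
The u-coordinate has no critical point in that direction and runs off to infinity.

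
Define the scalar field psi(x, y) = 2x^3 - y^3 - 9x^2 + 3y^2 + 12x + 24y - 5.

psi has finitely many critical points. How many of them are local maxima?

1

psi separates as a function of x plus a function of y, so ∇psi=0 decouples.
∂psi/∂x = 6(x - 2)(x - 1) = 0 at x ∈ {1, 2}; ∂psi/∂y = -3(y - 4)(y + 2) = 0 at y ∈ {-2, 4}.
The Hessian is diagonal: diag(psi_xx, psi_yy). Second derivatives: psi_xx(1)=-6, psi_xx(2)=6; psi_yy(-2)=18, psi_yy(4)=-18.
Local maxima occur where both diagonal entries negative: (1, 4). Count: 1.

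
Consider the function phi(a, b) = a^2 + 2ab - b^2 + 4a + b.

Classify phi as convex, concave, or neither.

neither

phi is quadratic, so its Hessian is the constant matrix H = [[2, 2], [2, -2]].
det(H) = -8, tr(H) = 0.
det(H) < 0, so H is indefinite: neither convex nor concave.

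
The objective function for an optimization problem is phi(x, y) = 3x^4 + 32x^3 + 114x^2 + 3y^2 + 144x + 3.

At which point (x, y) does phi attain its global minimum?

phi(x,y) separates as P(x) + Q(y) + 3, so its minimum is min P + min Q + 3.
P'(x) = 12(x + 1)(x + 3)(x + 4) vanishes at x ∈ {-4, -3, -1}; Q'(y) = 6y vanishes at y ∈ {0}.
Local minima of P (where P''>0): P(-4)=-32, P(-1)=-59. Local minima of Q: Q(0)=0.
So the global minimum of phi is P(-1) + Q(0) + 3 = -59 + 0 + 3 = -56, attained at (-1, 0).

(-1, 0)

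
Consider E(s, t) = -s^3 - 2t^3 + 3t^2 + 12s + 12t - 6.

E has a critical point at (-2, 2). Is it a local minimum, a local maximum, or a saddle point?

The mixed partial ∂²E/∂s∂t is 0, so the Hessian at any point is diag(E_ss, E_tt) = diag(-6s, 6(-2t + 1)).
At (-2, 2): H = diag(12, -18).
The eigenvalues have opposite signs, so H is indefinite: a saddle point.

saddle point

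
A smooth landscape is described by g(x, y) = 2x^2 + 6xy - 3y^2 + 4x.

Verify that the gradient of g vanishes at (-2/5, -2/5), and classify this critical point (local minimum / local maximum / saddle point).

∇g = (4x + 6y + 4, 6x - 6y); substituting (-2/5, -2/5) gives ∇g = (0, 0), so (-2/5, -2/5) is indeed a critical point.
The Hessian of g is constant: H = [[4, 6], [6, -6]].
det(H) = 4·(-6) − 6² = -60.
Since det(H) < 0, H is indefinite and the critical point is a saddle point.

saddle point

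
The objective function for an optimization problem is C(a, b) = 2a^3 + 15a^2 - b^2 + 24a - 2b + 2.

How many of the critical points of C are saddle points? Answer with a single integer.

C separates as a function of a plus a function of b, so ∇C=0 decouples.
∂C/∂a = 6(a + 1)(a + 4) = 0 at a ∈ {-4, -1}; ∂C/∂b = -2(b + 1) = 0 at b ∈ {-1}.
The Hessian is diagonal: diag(C_aa, C_bb). Second derivatives: C_aa(-4)=-18, C_aa(-1)=18; C_bb(-1)=-2.
Saddle points occur where the two diagonal entries have opposite signs: (-1, -1). Count: 1.

1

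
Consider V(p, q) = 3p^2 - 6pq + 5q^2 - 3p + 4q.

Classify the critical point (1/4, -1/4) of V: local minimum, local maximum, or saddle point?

local minimum

The Hessian of V is constant: H = [[6, -6], [-6, 10]].
det(H) = 6·10 − (-6)² = 24.
det(H) > 0 and tr(H) = 16 > 0, so H is positive definite and the point is a local minimum.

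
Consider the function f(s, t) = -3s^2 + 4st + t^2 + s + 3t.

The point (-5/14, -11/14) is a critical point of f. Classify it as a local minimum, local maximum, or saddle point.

saddle point

The Hessian of f is constant: H = [[-6, 4], [4, 2]].
det(H) = (-6)·2 − 4² = -28.
Since det(H) < 0, H is indefinite and the critical point is a saddle point.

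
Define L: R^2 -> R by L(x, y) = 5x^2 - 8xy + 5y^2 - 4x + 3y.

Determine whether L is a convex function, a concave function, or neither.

L is quadratic, so its Hessian is the constant matrix H = [[10, -8], [-8, 10]].
det(H) = 36, tr(H) = 20.
det(H) > 0 and tr(H) > 0, so H is positive definite everywhere: convex.

convex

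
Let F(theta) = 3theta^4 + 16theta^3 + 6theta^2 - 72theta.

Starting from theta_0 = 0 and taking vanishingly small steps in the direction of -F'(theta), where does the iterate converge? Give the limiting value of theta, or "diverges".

F'(theta) = 12(theta - 1)(theta + 2)(theta + 3), so F'(0) = -72.
Gradient descent moves in the -F' direction, i.e. theta is increasing.
The nearest critical point in that direction is theta = 1, where F'' = 144 > 0 (a local minimum). The iterate converges there.

1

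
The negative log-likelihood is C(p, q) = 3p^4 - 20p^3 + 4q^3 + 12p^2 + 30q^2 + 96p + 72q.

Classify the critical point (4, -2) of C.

The mixed partial ∂²C/∂p∂q is 0, so the Hessian at any point is diag(C_pp, C_qq) = diag(12(3p^2 - 10p + 2), 12(2q + 5)).
At (4, -2): H = diag(120, 12).
Both eigenvalues are positive, so H is positive definite: a local minimum.

local minimum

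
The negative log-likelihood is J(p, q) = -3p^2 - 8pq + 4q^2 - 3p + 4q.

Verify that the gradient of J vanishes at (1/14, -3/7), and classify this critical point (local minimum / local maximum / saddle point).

∇J = (-6p - 8q - 3, -8p + 8q + 4); substituting (1/14, -3/7) gives ∇J = (0, 0), so (1/14, -3/7) is indeed a critical point.
The Hessian of J is constant: H = [[-6, -8], [-8, 8]].
det(H) = (-6)·8 − (-8)² = -112.
Since det(H) < 0, H is indefinite and the critical point is a saddle point.

saddle point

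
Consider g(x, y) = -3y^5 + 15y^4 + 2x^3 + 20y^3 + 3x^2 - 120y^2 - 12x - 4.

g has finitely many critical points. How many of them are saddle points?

4

g separates as a function of x plus a function of y, so ∇g=0 decouples.
∂g/∂x = 6(x - 1)(x + 2) = 0 at x ∈ {-2, 1}; ∂g/∂y = -15y(y - 4)(y - 2)(y + 2) = 0 at y ∈ {-2, 0, 2, 4}.
The Hessian is diagonal: diag(g_xx, g_yy). Second derivatives: g_xx(-2)=-18, g_xx(1)=18; g_yy(-2)=720, g_yy(0)=-240, g_yy(2)=240, g_yy(4)=-720.
Saddle points occur where the two diagonal entries have opposite signs: (-2, -2), (-2, 2), (1, 0), (1, 4). Count: 4.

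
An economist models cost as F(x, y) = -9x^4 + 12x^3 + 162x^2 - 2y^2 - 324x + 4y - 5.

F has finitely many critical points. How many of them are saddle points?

1

F separates as a function of x plus a function of y, so ∇F=0 decouples.
∂F/∂x = -36(x - 3)(x - 1)(x + 3) = 0 at x ∈ {-3, 1, 3}; ∂F/∂y = -4(y - 1) = 0 at y ∈ {1}.
The Hessian is diagonal: diag(F_xx, F_yy). Second derivatives: F_xx(-3)=-864, F_xx(1)=288, F_xx(3)=-432; F_yy(1)=-4.
Saddle points occur where the two diagonal entries have opposite signs: (1, 1). Count: 1.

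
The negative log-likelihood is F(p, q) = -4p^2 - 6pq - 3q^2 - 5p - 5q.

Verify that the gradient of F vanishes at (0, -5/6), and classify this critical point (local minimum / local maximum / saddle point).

∇F = (-8p - 6q - 5, -6p - 6q - 5); substituting (0, -5/6) gives ∇F = (0, 0), so (0, -5/6) is indeed a critical point.
The Hessian of F is constant: H = [[-8, -6], [-6, -6]].
det(H) = (-8)·(-6) − (-6)² = 12.
det(H) > 0 and tr(H) = -14 < 0, so H is negative definite and the point is a local maximum.

local maximum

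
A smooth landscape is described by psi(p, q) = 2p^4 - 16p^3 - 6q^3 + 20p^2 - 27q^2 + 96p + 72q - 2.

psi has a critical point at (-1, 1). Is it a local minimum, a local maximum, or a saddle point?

The mixed partial ∂²psi/∂p∂q is 0, so the Hessian at any point is diag(psi_pp, psi_qq) = diag(8(3p^2 - 12p + 5), -18(2q + 3)).
At (-1, 1): H = diag(160, -90).
The eigenvalues have opposite signs, so H is indefinite: a saddle point.

saddle point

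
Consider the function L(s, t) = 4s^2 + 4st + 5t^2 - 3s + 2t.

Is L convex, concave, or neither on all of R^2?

convex

L is quadratic, so its Hessian is the constant matrix H = [[8, 4], [4, 10]].
det(H) = 64, tr(H) = 18.
det(H) > 0 and tr(H) > 0, so H is positive definite everywhere: convex.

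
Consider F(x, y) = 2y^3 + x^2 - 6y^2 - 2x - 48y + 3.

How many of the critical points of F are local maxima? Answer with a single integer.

0

F separates as a function of x plus a function of y, so ∇F=0 decouples.
∂F/∂x = 2(x - 1) = 0 at x ∈ {1}; ∂F/∂y = 6(y - 4)(y + 2) = 0 at y ∈ {-2, 4}.
The Hessian is diagonal: diag(F_xx, F_yy). Second derivatives: F_xx(1)=2; F_yy(-2)=-36, F_yy(4)=36.
Local maxima occur where both diagonal entries negative: none. Count: 0.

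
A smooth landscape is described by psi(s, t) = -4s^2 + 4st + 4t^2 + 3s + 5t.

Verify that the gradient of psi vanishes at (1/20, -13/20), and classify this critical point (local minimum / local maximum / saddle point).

saddle point

∇psi = (-8s + 4t + 3, 4s + 8t + 5); substituting (1/20, -13/20) gives ∇psi = (0, 0), so (1/20, -13/20) is indeed a critical point.
The Hessian of psi is constant: H = [[-8, 4], [4, 8]].
det(H) = (-8)·8 − 4² = -80.
Since det(H) < 0, H is indefinite and the critical point is a saddle point.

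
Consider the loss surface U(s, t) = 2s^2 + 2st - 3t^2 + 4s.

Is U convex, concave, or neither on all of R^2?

U is quadratic, so its Hessian is the constant matrix H = [[4, 2], [2, -6]].
det(H) = -28, tr(H) = -2.
det(H) < 0, so H is indefinite: neither convex nor concave.

neither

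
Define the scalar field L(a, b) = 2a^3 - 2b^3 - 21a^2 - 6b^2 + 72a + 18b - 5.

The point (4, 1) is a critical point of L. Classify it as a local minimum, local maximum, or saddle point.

saddle point

The mixed partial ∂²L/∂a∂b is 0, so the Hessian at any point is diag(L_aa, L_bb) = diag(6(2a - 7), -12(b + 1)).
At (4, 1): H = diag(6, -24).
The eigenvalues have opposite signs, so H is indefinite: a saddle point.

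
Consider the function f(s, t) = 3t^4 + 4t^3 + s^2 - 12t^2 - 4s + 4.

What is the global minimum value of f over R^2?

f(s,t) separates as P(s) + Q(t) + 4, so its minimum is min P + min Q + 4.
P'(s) = 2s - 4 vanishes at s ∈ {2}; Q'(t) = 12t(t - 1)(t + 2) vanishes at t ∈ {-2, 0, 1}.
Local minima of P (where P''>0): P(2)=-4. Local minima of Q: Q(-2)=-32, Q(1)=-5.
So the global minimum of f is P(2) + Q(-2) + 4 = -4 − 32 + 4 = -32, attained at (2, -2).

-32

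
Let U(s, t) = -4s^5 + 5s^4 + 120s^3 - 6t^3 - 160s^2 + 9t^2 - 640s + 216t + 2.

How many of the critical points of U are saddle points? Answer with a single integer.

U separates as a function of s plus a function of t, so ∇U=0 decouples.
∂U/∂s = -20(s - 4)(s - 2)(s + 1)(s + 4) = 0 at s ∈ {-4, -1, 2, 4}; ∂U/∂t = -18(t - 4)(t + 3) = 0 at t ∈ {-3, 4}.
The Hessian is diagonal: diag(U_ss, U_tt). Second derivatives: U_ss(-4)=2880, U_ss(-1)=-900, U_ss(2)=720, U_ss(4)=-1600; U_tt(-3)=126, U_tt(4)=-126.
Saddle points occur where the two diagonal entries have opposite signs: (-4, 4), (-1, -3), (2, 4), (4, -3). Count: 4.

4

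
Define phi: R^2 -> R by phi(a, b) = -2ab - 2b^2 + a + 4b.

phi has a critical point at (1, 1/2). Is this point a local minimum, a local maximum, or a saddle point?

saddle point

The Hessian of phi is constant: H = [[0, -2], [-2, -4]].
det(H) = 0·(-4) − (-2)² = -4.
Since det(H) < 0, H is indefinite and the critical point is a saddle point.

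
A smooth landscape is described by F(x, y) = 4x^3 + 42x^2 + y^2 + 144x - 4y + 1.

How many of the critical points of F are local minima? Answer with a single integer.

1

F separates as a function of x plus a function of y, so ∇F=0 decouples.
∂F/∂x = 12(x + 3)(x + 4) = 0 at x ∈ {-4, -3}; ∂F/∂y = 2(y - 2) = 0 at y ∈ {2}.
The Hessian is diagonal: diag(F_xx, F_yy). Second derivatives: F_xx(-4)=-12, F_xx(-3)=12; F_yy(2)=2.
Local minima occur where both diagonal entries positive: (-3, 2). Count: 1.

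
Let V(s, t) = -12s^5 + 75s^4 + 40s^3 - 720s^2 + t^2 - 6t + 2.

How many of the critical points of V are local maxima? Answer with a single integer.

V separates as a function of s plus a function of t, so ∇V=0 decouples.
∂V/∂s = -60s(s - 4)(s - 3)(s + 2) = 0 at s ∈ {-2, 0, 3, 4}; ∂V/∂t = 2(t - 3) = 0 at t ∈ {3}.
The Hessian is diagonal: diag(V_ss, V_tt). Second derivatives: V_ss(-2)=3600, V_ss(0)=-1440, V_ss(3)=900, V_ss(4)=-1440; V_tt(3)=2.
Local maxima occur where both diagonal entries negative: none. Count: 0.

0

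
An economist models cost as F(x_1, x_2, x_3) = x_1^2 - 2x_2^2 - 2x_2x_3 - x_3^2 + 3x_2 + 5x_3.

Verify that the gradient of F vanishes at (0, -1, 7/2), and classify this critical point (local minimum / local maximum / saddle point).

∇F = (2x_1, -4x_2 - 2x_3 + 3, -2x_2 - 2x_3 + 5); substituting (0, -1, 7/2) gives ∇F = (0, 0, 0), so (0, -1, 7/2) is indeed a critical point.
The Hessian is constant: H = [[2, 0, 0], [0, -4, -2], [0, -2, -2]].
Leading principal minors: Δ₁ = 2, Δ₂ = -8, Δ₃ = 8.
The minors fit neither the all-positive nor the alternating-sign pattern, so H is indefinite: a saddle point.

saddle point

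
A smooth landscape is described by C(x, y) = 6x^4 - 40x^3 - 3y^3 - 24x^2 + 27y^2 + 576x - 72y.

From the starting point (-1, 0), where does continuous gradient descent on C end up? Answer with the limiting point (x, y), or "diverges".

(-2, 2)

C is separable, so gradient descent decouples: x follows -∂C/∂x, y follows -∂C/∂y.
∂C/∂x = 24(x - 4)(x - 3)(x + 2); at x=-1 this is 480, so x decreases.
∂C/∂y = -9(y - 4)(y - 2); at y=0 this is -72, so y increases.
x converges to its nearest critical value -2 (a local min of the x-part); y converges to 2. The iterate converges to (-2, 2).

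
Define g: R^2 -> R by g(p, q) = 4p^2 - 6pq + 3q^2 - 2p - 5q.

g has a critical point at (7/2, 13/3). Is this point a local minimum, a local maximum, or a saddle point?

The Hessian of g is constant: H = [[8, -6], [-6, 6]].
det(H) = 8·6 − (-6)² = 12.
det(H) > 0 and tr(H) = 14 > 0, so H is positive definite and the point is a local minimum.

local minimum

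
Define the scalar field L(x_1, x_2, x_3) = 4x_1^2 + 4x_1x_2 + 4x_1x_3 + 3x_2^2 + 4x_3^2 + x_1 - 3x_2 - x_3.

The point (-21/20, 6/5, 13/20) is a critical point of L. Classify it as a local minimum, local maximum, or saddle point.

local minimum

The Hessian is constant: H = [[8, 4, 4], [4, 6, 0], [4, 0, 8]].
Leading principal minors: Δ₁ = 8, Δ₂ = 32, Δ₃ = 160.
All leading minors are positive, so H is positive definite: a local minimum.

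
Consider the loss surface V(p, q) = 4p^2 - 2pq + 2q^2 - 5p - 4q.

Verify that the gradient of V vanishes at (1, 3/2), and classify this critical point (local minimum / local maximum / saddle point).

local minimum

∇V = (8p - 2q - 5, -2p + 4q - 4); substituting (1, 3/2) gives ∇V = (0, 0), so (1, 3/2) is indeed a critical point.
The Hessian of V is constant: H = [[8, -2], [-2, 4]].
det(H) = 8·4 − (-2)² = 28.
det(H) > 0 and tr(H) = 12 > 0, so H is positive definite and the point is a local minimum.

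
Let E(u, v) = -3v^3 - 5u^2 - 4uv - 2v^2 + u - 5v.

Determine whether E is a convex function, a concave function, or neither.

neither

The term -3v^3 is cubic, so the Hessian is not constant.
∂²E/∂v² = -18v - 4, which takes both signs as v varies (negative for sufficiently large v). A diagonal entry of the Hessian changing sign means the Hessian is neither positive- nor negative-semidefinite on all of R^2.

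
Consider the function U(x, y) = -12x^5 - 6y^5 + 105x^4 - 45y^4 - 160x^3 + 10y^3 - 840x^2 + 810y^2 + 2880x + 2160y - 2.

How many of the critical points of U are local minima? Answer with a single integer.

U separates as a function of x plus a function of y, so ∇U=0 decouples.
∂U/∂x = -60(x - 4)(x - 3)(x - 2)(x + 2) = 0 at x ∈ {-2, 2, 3, 4}; ∂U/∂y = -30(y - 3)(y + 2)(y + 3)(y + 4) = 0 at y ∈ {-4, -3, -2, 3}.
The Hessian is diagonal: diag(U_xx, U_yy). Second derivatives: U_xx(-2)=7200, U_xx(2)=-480, U_xx(3)=300, U_xx(4)=-720; U_yy(-4)=420, U_yy(-3)=-180, U_yy(-2)=300, U_yy(3)=-6300.
Local minima occur where both diagonal entries positive: (-2, -4), (-2, -2), (3, -4), (3, -2). Count: 4.

4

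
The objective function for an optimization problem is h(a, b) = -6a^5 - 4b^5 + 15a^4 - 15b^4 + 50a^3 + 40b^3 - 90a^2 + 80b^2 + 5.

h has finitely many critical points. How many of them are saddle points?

8

h separates as a function of a plus a function of b, so ∇h=0 decouples.
∂h/∂a = -30a(a - 3)(a - 1)(a + 2) = 0 at a ∈ {-2, 0, 1, 3}; ∂h/∂b = -20b(b - 2)(b + 1)(b + 4) = 0 at b ∈ {-4, -1, 0, 2}.
The Hessian is diagonal: diag(h_aa, h_bb). Second derivatives: h_aa(-2)=900, h_aa(0)=-180, h_aa(1)=180, h_aa(3)=-900; h_bb(-4)=1440, h_bb(-1)=-180, h_bb(0)=160, h_bb(2)=-720.
Saddle points occur where the two diagonal entries have opposite signs: (-2, -1), (-2, 2), (0, -4), (0, 0), (1, -1), (1, 2), (3, -4), (3, 0). Count: 8.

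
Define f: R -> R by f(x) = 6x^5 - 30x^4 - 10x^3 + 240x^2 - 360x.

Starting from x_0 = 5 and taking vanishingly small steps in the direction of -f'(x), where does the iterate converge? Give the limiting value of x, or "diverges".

f'(x) = 30(x - 3)(x - 2)(x - 1)(x + 2), so f'(5) = 5040.
Gradient descent moves in the -f' direction, i.e. x is decreasing.
The nearest critical point in that direction is x = 3, where f'' = 300 > 0 (a local minimum). The iterate converges there.

3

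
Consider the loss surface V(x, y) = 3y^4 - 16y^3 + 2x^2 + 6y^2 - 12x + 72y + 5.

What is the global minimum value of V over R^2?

V(x,y) separates as P(x) + Q(y) + 5, so its minimum is min P + min Q + 5.
P'(x) = 4x - 12 vanishes at x ∈ {3}; Q'(y) = 12(y - 3)(y - 2)(y + 1) vanishes at y ∈ {-1, 2, 3}.
Local minima of P (where P''>0): P(3)=-18. Local minima of Q: Q(-1)=-47, Q(3)=81.
So the global minimum of V is P(3) + Q(-1) + 5 = -18 − 47 + 5 = -60, attained at (3, -1).

-60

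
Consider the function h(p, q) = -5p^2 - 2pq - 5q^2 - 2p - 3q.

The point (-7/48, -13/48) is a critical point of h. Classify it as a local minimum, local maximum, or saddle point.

local maximum

The Hessian of h is constant: H = [[-10, -2], [-2, -10]].
det(H) = (-10)·(-10) − (-2)² = 96.
det(H) > 0 and tr(H) = -20 < 0, so H is negative definite and the point is a local maximum.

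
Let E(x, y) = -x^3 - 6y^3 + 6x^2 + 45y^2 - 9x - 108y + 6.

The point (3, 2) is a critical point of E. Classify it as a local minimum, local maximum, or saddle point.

saddle point

The mixed partial ∂²E/∂x∂y is 0, so the Hessian at any point is diag(E_xx, E_yy) = diag(6(-x + 2), 18(-2y + 5)).
At (3, 2): H = diag(-6, 18).
The eigenvalues have opposite signs, so H is indefinite: a saddle point.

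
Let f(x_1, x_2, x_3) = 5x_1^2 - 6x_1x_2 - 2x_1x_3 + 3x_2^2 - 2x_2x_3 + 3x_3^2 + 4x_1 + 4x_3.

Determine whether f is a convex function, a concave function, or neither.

convex

f is quadratic, so its Hessian is the constant matrix H = [[10, -6, -2], [-6, 6, -2], [-2, -2, 6]].
Leading principal minors: 10, 24, 32.
All positive ⇒ H ≻ 0 ⇒ convex.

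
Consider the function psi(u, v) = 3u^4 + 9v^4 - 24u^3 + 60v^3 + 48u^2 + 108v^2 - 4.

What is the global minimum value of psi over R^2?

psi(u,v) separates as P(u) + Q(v) − 4, so its minimum is min P + min Q − 4.
P'(u) = 12u(u - 4)(u - 2) vanishes at u ∈ {0, 2, 4}; Q'(v) = 36v(v + 2)(v + 3) vanishes at v ∈ {-3, -2, 0}.
Local minima of P (where P''>0): P(0)=0, P(4)=0. Local minima of Q: Q(-3)=81, Q(0)=0.
So the global minimum of psi is P(0) + Q(0) − 4 = 0 + 0 − 4 = -4, attained at (0, 0).

-4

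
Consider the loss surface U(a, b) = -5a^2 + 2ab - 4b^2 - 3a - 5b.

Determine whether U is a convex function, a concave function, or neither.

U is quadratic, so its Hessian is the constant matrix H = [[-10, 2], [2, -8]].
det(H) = 76, tr(H) = -18.
det(H) > 0 and tr(H) < 0, so H is negative definite everywhere: concave.

concave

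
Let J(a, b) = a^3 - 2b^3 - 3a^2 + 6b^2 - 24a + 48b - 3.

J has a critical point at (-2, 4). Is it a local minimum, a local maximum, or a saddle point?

The mixed partial ∂²J/∂a∂b is 0, so the Hessian at any point is diag(J_aa, J_bb) = diag(6(a - 1), 12(-b + 1)).
At (-2, 4): H = diag(-18, -36).
Both eigenvalues are negative, so H is negative definite: a local maximum.

local maximum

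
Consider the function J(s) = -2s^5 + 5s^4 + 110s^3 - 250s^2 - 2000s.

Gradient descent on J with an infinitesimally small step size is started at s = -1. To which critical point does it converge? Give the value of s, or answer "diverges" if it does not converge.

J'(s) = -10(s - 5)(s - 4)(s + 2)(s + 5), so J'(-1) = -1200.
Gradient descent moves in the -J' direction, i.e. s is increasing.
The nearest critical point in that direction is s = 4, where J'' = 540 > 0 (a local minimum). The iterate converges there.

4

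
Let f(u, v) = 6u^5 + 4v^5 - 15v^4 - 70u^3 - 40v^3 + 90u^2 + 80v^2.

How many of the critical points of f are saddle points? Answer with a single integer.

f separates as a function of u plus a function of v, so ∇f=0 decouples.
∂f/∂u = 30u(u - 2)(u - 1)(u + 3) = 0 at u ∈ {-3, 0, 1, 2}; ∂f/∂v = 20v(v - 4)(v - 1)(v + 2) = 0 at v ∈ {-2, 0, 1, 4}.
The Hessian is diagonal: diag(f_uu, f_vv). Second derivatives: f_uu(-3)=-1800, f_uu(0)=180, f_uu(1)=-120, f_uu(2)=300; f_vv(-2)=-720, f_vv(0)=160, f_vv(1)=-180, f_vv(4)=1440.
Saddle points occur where the two diagonal entries have opposite signs: (-3, 0), (-3, 4), (0, -2), (0, 1), (1, 0), (1, 4), (2, -2), (2, 1). Count: 8.

8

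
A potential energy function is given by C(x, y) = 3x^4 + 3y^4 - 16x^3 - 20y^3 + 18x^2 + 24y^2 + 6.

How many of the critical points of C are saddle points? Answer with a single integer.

4

C separates as a function of x plus a function of y, so ∇C=0 decouples.
∂C/∂x = 12x(x - 3)(x - 1) = 0 at x ∈ {0, 1, 3}; ∂C/∂y = 12y(y - 4)(y - 1) = 0 at y ∈ {0, 1, 4}.
The Hessian is diagonal: diag(C_xx, C_yy). Second derivatives: C_xx(0)=36, C_xx(1)=-24, C_xx(3)=72; C_yy(0)=48, C_yy(1)=-36, C_yy(4)=144.
Saddle points occur where the two diagonal entries have opposite signs: (0, 1), (1, 0), (1, 4), (3, 1). Count: 4.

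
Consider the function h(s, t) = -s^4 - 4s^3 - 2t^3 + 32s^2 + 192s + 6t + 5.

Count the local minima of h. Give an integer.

h separates as a function of s plus a function of t, so ∇h=0 decouples.
∂h/∂s = -4(s - 4)(s + 3)(s + 4) = 0 at s ∈ {-4, -3, 4}; ∂h/∂t = -6(t - 1)(t + 1) = 0 at t ∈ {-1, 1}.
The Hessian is diagonal: diag(h_ss, h_tt). Second derivatives: h_ss(-4)=-32, h_ss(-3)=28, h_ss(4)=-224; h_tt(-1)=12, h_tt(1)=-12.
Local minima occur where both diagonal entries positive: (-3, -1). Count: 1.

1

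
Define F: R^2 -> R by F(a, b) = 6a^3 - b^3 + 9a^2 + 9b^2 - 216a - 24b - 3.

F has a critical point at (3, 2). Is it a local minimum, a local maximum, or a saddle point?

local minimum

The mixed partial ∂²F/∂a∂b is 0, so the Hessian at any point is diag(F_aa, F_bb) = diag(18(2a + 1), 6(-b + 3)).
At (3, 2): H = diag(126, 6).
Both eigenvalues are positive, so H is positive definite: a local minimum.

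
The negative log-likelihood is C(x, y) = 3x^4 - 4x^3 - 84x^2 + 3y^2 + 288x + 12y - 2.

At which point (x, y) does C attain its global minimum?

(-4, -2)

C(x,y) separates as P(x) + Q(y) − 2, so its minimum is min P + min Q − 2.
P'(x) = 12(x - 3)(x - 2)(x + 4) vanishes at x ∈ {-4, 2, 3}; Q'(y) = 6y + 12 vanishes at y ∈ {-2}.
Local minima of P (where P''>0): P(-4)=-1472, P(3)=243. Local minima of Q: Q(-2)=-12.
So the global minimum of C is P(-4) + Q(-2) − 2 = -1472 − 12 − 2 = -1486, attained at (-4, -2).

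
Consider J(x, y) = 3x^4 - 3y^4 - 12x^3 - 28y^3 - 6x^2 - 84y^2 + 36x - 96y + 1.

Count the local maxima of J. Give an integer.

2

J separates as a function of x plus a function of y, so ∇J=0 decouples.
∂J/∂x = 12(x - 3)(x - 1)(x + 1) = 0 at x ∈ {-1, 1, 3}; ∂J/∂y = -12(y + 1)(y + 2)(y + 4) = 0 at y ∈ {-4, -2, -1}.
The Hessian is diagonal: diag(J_xx, J_yy). Second derivatives: J_xx(-1)=96, J_xx(1)=-48, J_xx(3)=96; J_yy(-4)=-72, J_yy(-2)=24, J_yy(-1)=-36.
Local maxima occur where both diagonal entries negative: (1, -4), (1, -1). Count: 2.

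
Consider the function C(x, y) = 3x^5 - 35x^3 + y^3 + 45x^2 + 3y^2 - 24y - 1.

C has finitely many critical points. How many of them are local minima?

2

C separates as a function of x plus a function of y, so ∇C=0 decouples.
∂C/∂x = 15x(x - 2)(x - 1)(x + 3) = 0 at x ∈ {-3, 0, 1, 2}; ∂C/∂y = 3(y - 2)(y + 4) = 0 at y ∈ {-4, 2}.
The Hessian is diagonal: diag(C_xx, C_yy). Second derivatives: C_xx(-3)=-900, C_xx(0)=90, C_xx(1)=-60, C_xx(2)=150; C_yy(-4)=-18, C_yy(2)=18.
Local minima occur where both diagonal entries positive: (0, 2), (2, 2). Count: 2.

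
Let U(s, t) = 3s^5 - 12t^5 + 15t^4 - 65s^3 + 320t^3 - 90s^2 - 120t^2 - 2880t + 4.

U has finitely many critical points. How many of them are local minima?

U separates as a function of s plus a function of t, so ∇U=0 decouples.
∂U/∂s = 15s(s - 4)(s + 1)(s + 3) = 0 at s ∈ {-3, -1, 0, 4}; ∂U/∂t = -60(t - 4)(t - 2)(t + 2)(t + 3) = 0 at t ∈ {-3, -2, 2, 4}.
The Hessian is diagonal: diag(U_ss, U_tt). Second derivatives: U_ss(-3)=-630, U_ss(-1)=150, U_ss(0)=-180, U_ss(4)=2100; U_tt(-3)=2100, U_tt(-2)=-1440, U_tt(2)=2400, U_tt(4)=-5040.
Local minima occur where both diagonal entries positive: (-1, -3), (-1, 2), (4, -3), (4, 2). Count: 4.

4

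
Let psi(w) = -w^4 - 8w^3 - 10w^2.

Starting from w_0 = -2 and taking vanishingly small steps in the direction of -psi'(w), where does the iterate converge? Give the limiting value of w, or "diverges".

-1

psi'(w) = -4w(w + 1)(w + 5), so psi'(-2) = -24.
Gradient descent moves in the -psi' direction, i.e. w is increasing.
The nearest critical point in that direction is w = -1, where psi'' = 16 > 0 (a local minimum). The iterate converges there.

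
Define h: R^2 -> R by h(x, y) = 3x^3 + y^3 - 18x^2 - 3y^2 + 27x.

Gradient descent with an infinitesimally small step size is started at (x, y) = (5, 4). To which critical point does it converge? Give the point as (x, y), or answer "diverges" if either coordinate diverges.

h is separable, so gradient descent decouples: x follows -∂h/∂x, y follows -∂h/∂y.
∂h/∂x = 9(x - 3)(x - 1); at x=5 this is 72, so x decreases.
∂h/∂y = 3y(y - 2); at y=4 this is 24, so y decreases.
x converges to its nearest critical value 3 (a local min of the x-part); y converges to 2. The iterate converges to (3, 2).

(3, 2)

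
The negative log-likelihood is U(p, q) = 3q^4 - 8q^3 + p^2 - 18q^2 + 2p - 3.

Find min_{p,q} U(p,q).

-139

U(p,q) separates as A(p) + B(q) − 3, so its minimum is min A + min B − 3.
A'(p) = 2p + 2 vanishes at p ∈ {-1}; B'(q) = 12q(q - 3)(q + 1) vanishes at q ∈ {-1, 0, 3}.
Local minima of A (where A''>0): A(-1)=-1. Local minima of B: B(-1)=-7, B(3)=-135.
So the global minimum of U is A(-1) + B(3) − 3 = -1 − 135 − 3 = -139, attained at (-1, 3).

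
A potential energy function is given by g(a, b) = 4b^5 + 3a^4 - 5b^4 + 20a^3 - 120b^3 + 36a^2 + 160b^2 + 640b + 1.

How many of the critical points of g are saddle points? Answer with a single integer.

g separates as a function of a plus a function of b, so ∇g=0 decouples.
∂g/∂a = 12a(a + 2)(a + 3) = 0 at a ∈ {-3, -2, 0}; ∂g/∂b = 20(b - 4)(b - 2)(b + 1)(b + 4) = 0 at b ∈ {-4, -1, 2, 4}.
The Hessian is diagonal: diag(g_aa, g_bb). Second derivatives: g_aa(-3)=36, g_aa(-2)=-24, g_aa(0)=72; g_bb(-4)=-2880, g_bb(-1)=900, g_bb(2)=-720, g_bb(4)=1600.
Saddle points occur where the two diagonal entries have opposite signs: (-3, -4), (-3, 2), (-2, -1), (-2, 4), (0, -4), (0, 2). Count: 6.

6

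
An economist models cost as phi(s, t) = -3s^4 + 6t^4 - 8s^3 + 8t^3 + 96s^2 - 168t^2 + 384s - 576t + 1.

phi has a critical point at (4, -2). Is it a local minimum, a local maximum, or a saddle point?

local maximum

The mixed partial ∂²phi/∂s∂t is 0, so the Hessian at any point is diag(phi_ss, phi_tt) = diag(12(-3s^2 - 4s + 16), 24(3t^2 + 2t - 14)).
At (4, -2): H = diag(-576, -144).
Both eigenvalues are negative, so H is negative definite: a local maximum.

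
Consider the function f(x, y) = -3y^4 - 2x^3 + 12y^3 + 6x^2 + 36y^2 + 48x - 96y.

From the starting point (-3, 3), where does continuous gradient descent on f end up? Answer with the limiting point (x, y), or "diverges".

f is separable, so gradient descent decouples: x follows -∂f/∂x, y follows -∂f/∂y.
∂f/∂x = -6(x - 4)(x + 2); at x=-3 this is -42, so x increases.
∂f/∂y = -12(y - 4)(y - 1)(y + 2); at y=3 this is 120, so y decreases.
x converges to its nearest critical value -2 (a local min of the x-part); y converges to 1. The iterate converges to (-2, 1).

(-2, 1)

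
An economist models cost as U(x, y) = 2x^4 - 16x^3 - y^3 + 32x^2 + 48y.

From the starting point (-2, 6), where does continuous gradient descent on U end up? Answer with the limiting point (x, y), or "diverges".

diverges

U is separable, so gradient descent decouples: x follows -∂U/∂x, y follows -∂U/∂y.
∂U/∂x = 8x(x - 4)(x - 2); at x=-2 this is -384, so x increases.
∂U/∂y = -3(y - 4)(y + 4); at y=6 this is -60, so y increases.
The y-coordinate has no critical point in that direction and runs off to infinity.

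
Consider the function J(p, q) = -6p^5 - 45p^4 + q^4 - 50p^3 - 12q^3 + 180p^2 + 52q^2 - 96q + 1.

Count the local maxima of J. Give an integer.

2

J separates as a function of p plus a function of q, so ∇J=0 decouples.
∂J/∂p = -30p(p - 1)(p + 3)(p + 4) = 0 at p ∈ {-4, -3, 0, 1}; ∂J/∂q = 4(q - 4)(q - 3)(q - 2) = 0 at q ∈ {2, 3, 4}.
The Hessian is diagonal: diag(J_pp, J_qq). Second derivatives: J_pp(-4)=600, J_pp(-3)=-360, J_pp(0)=360, J_pp(1)=-600; J_qq(2)=8, J_qq(3)=-4, J_qq(4)=8.
Local maxima occur where both diagonal entries negative: (-3, 3), (1, 3). Count: 2.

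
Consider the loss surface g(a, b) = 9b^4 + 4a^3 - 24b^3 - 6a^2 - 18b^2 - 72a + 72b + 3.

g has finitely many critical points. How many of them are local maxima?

1

g separates as a function of a plus a function of b, so ∇g=0 decouples.
∂g/∂a = 12(a - 3)(a + 2) = 0 at a ∈ {-2, 3}; ∂g/∂b = 36(b - 2)(b - 1)(b + 1) = 0 at b ∈ {-1, 1, 2}.
The Hessian is diagonal: diag(g_aa, g_bb). Second derivatives: g_aa(-2)=-60, g_aa(3)=60; g_bb(-1)=216, g_bb(1)=-72, g_bb(2)=108.
Local maxima occur where both diagonal entries negative: (-2, 1). Count: 1.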